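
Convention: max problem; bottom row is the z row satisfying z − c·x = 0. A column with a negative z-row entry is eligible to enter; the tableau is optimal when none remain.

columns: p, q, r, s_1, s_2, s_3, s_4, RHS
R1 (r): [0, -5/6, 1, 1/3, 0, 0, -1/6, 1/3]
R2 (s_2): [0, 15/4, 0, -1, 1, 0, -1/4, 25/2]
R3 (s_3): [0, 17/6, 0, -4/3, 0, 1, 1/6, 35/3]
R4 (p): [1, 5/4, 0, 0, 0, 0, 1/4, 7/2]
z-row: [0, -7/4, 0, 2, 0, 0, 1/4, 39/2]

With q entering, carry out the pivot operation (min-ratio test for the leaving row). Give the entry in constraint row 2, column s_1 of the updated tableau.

Ratio test on column q — row 1: entry -5/6 ≤ 0; row 2: (25/2)/(15/4) = 10/3; row 3: (35/3)/(17/6) = 70/17; row 4: (7/2)/(5/4) = 14/5. Minimum is 14/5 at row 4 (p leaves); pivot element 5/4.
Divide row 4 by 5/4; eliminate column q from the other rows.
Row 2 update in column s_1: -1 − (15/4)·0 = -1.

-1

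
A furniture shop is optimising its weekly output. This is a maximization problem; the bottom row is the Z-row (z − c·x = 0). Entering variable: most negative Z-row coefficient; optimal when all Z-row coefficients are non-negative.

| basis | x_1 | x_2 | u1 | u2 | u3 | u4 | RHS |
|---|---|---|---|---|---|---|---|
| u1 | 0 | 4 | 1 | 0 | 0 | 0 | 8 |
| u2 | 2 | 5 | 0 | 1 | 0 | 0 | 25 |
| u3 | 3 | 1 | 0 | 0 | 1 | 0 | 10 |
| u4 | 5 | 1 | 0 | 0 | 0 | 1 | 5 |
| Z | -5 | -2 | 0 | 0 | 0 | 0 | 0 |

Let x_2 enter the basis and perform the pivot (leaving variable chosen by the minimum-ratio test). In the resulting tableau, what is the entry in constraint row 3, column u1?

Ratio test on column x_2 — row 1: 8/4 = 2; row 2: 25/5 = 5; row 3: 10/1 = 10; row 4: 5/1 = 5. Minimum is 2 at row 1 (u1 leaves); pivot element 4.
Divide row 1 by 4; eliminate column x_2 from the other rows.
Row 3 update in column u1: 0 − 1·(1/4) = -1/4.

-1/4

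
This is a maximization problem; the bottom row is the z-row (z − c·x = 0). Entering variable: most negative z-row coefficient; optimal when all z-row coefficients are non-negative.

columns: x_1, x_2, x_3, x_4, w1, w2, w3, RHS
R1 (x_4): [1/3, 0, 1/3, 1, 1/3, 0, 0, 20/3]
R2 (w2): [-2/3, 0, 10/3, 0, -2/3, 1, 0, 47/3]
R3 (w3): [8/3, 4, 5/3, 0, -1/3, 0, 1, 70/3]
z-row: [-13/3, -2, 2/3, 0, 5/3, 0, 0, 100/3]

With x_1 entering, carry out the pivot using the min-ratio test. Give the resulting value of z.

Ratio test on column x_1 — row 1: (20/3)/(1/3) = 20; row 2: entry -2/3 ≤ 0; row 3: (70/3)/(8/3) = 35/4. Minimum is 35/4 at row 3 (w3 leaves); pivot element 8/3.
Pivot on row 3; the z-row RHS becomes 100/3 − (-13/3)·(35/4) = 285/4.

285/4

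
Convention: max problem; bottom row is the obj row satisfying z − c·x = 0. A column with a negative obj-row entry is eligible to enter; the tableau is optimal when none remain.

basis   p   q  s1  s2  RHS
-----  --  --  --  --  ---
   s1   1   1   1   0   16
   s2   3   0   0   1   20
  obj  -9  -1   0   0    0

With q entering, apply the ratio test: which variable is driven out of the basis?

Column q entries and ratios — s1: 16/1 = 16; s2: 0 ≤ 0, skip.
Smallest ratio is 16 in the row of s1, so s1 leaves.

s1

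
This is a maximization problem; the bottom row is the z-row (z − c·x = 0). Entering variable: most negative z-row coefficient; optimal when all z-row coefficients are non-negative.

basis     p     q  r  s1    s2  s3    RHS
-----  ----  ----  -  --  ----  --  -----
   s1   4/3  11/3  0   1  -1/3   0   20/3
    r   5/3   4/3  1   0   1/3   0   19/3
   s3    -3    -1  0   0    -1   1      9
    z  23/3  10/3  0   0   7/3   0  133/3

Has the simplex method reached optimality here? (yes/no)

yes

Every z-row coefficient is ≥ 0, so the tableau is optimal.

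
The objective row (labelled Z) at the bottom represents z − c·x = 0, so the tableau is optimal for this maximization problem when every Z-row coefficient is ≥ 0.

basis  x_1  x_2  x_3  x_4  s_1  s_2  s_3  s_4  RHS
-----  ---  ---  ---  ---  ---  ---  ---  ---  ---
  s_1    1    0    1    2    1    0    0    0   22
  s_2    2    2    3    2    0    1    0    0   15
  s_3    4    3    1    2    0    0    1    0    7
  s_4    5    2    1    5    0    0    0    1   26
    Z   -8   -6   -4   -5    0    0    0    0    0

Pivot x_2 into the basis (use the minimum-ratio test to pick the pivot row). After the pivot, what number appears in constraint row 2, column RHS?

Ratio test on column x_2 — row 1: entry 0 ≤ 0; row 2: 15/2 = 15/2; row 3: 7/3 = 7/3; row 4: 26/2 = 13. Minimum is 7/3 at row 3 (s_3 leaves); pivot element 3.
Divide row 3 by 3; eliminate column x_2 from the other rows.
Row 2 update in column RHS: 15 − 2·(7/3) = 31/3.

31/3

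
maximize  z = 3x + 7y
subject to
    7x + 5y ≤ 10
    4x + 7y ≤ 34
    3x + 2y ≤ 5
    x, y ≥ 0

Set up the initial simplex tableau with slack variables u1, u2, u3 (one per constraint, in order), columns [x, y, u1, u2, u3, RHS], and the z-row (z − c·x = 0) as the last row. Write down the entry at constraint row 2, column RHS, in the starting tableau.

The RHS of constraint 2 is b_2 = 34.

34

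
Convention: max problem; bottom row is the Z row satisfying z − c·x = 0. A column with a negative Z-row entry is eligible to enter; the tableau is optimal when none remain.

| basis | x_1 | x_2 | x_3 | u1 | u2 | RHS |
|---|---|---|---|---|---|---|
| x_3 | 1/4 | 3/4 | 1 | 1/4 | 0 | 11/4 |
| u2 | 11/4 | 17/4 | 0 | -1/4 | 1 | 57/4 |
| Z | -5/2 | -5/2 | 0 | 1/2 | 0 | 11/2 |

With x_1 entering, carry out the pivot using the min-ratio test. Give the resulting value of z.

Ratio test on column x_1 — row 1: (11/4)/(1/4) = 11; row 2: (57/4)/(11/4) = 57/11. Minimum is 57/11 at row 2 (u2 leaves); pivot element 11/4.
Pivot on row 2; the Z-row RHS becomes 11/2 − (-5/2)·(57/11) = 203/11.

203/11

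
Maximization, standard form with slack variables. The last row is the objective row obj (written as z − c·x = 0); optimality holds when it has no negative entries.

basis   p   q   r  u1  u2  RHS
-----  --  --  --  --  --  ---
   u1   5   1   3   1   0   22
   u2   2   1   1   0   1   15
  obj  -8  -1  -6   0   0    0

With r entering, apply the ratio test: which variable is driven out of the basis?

Column r entries and ratios — u1: 22/3 = 22/3; u2: 15/1 = 15.
Smallest ratio is 22/3 in the row of u1, so u1 leaves.

u1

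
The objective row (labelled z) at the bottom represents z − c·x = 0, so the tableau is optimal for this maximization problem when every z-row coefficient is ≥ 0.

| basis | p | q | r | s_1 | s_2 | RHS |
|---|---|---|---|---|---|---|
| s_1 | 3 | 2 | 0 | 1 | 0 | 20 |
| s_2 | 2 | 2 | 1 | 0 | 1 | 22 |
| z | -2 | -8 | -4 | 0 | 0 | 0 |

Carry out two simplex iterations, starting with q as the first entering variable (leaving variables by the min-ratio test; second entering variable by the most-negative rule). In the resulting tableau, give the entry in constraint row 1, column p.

Ratio test on column q — row 1: 20/2 = 10; row 2: 22/2 = 11. Minimum is 10 at row 1 (s_1 leaves); pivot element 2.
Divide row 1 by 2; eliminate column q from the other rows.
Second iteration: most negative z-row entry is -4 in column r, so r enters.
Ratio test on column r — row 1: entry 0 ≤ 0; row 2: 2/1 = 2. Minimum is 2 at row 2 (s_2 leaves); pivot element 1.
Divide row 2 by 1; eliminate column r from the other rows.
After both pivots, the entry at constraint row 1, column p is 3/2.

3/2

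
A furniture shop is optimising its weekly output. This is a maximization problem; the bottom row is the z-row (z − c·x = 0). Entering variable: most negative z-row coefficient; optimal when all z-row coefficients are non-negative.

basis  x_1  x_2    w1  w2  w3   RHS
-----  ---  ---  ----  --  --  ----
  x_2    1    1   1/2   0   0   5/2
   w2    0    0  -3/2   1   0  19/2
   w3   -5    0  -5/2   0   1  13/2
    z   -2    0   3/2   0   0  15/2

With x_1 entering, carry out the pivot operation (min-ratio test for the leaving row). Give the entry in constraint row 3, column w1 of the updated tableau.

0

Ratio test on column x_1 — row 1: (5/2)/1 = 5/2; row 2: entry 0 ≤ 0; row 3: entry -5 ≤ 0. Minimum is 5/2 at row 1 (x_2 leaves); pivot element 1.
Divide row 1 by 1; eliminate column x_1 from the other rows.
Row 3 update in column w1: -5/2 − (-5)·(1/2) = 0.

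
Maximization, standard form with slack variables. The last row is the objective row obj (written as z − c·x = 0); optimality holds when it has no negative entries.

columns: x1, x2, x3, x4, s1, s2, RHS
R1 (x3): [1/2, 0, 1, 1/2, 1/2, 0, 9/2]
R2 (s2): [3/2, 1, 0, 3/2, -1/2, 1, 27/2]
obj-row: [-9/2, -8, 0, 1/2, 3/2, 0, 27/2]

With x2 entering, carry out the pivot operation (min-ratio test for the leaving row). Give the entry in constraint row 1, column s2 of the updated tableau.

Ratio test on column x2 — row 1: entry 0 ≤ 0; row 2: (27/2)/1 = 27/2. Minimum is 27/2 at row 2 (s2 leaves); pivot element 1.
Divide row 2 by 1; eliminate column x2 from the other rows.
Row 1 update in column s2: 0 − 0·1 = 0.

0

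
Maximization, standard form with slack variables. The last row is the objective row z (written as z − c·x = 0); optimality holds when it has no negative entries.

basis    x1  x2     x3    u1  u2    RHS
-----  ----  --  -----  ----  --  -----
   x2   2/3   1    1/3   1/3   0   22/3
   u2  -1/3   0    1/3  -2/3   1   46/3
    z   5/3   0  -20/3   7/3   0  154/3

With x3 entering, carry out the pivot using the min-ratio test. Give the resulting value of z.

198

Ratio test on column x3 — row 1: (22/3)/(1/3) = 22; row 2: (46/3)/(1/3) = 46. Minimum is 22 at row 1 (x2 leaves); pivot element 1/3.
Pivot on row 1; the z-row RHS becomes 154/3 − (-20/3)·22 = 198.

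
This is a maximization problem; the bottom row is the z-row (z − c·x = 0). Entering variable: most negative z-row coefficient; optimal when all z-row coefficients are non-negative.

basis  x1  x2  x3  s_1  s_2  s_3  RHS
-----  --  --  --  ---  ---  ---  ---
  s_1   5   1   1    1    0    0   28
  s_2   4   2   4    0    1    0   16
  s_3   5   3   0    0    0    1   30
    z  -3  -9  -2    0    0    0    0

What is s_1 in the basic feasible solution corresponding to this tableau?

28

s_1 is basic (row 1); its value is the RHS of that row, 28.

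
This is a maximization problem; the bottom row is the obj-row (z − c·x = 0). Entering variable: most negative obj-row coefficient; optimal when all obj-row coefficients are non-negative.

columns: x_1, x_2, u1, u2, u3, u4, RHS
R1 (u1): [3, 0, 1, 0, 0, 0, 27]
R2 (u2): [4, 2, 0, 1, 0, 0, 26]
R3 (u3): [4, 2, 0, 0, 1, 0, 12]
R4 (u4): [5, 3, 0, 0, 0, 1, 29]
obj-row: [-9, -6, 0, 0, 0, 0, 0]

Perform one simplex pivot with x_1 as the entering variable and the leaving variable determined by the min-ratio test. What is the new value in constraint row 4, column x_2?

Ratio test on column x_1 — row 1: 27/3 = 9; row 2: 26/4 = 13/2; row 3: 12/4 = 3; row 4: 29/5 = 29/5. Minimum is 3 at row 3 (u3 leaves); pivot element 4.
Divide row 3 by 4; eliminate column x_1 from the other rows.
Row 4 update in column x_2: 3 − 5·(1/2) = 1/2.

1/2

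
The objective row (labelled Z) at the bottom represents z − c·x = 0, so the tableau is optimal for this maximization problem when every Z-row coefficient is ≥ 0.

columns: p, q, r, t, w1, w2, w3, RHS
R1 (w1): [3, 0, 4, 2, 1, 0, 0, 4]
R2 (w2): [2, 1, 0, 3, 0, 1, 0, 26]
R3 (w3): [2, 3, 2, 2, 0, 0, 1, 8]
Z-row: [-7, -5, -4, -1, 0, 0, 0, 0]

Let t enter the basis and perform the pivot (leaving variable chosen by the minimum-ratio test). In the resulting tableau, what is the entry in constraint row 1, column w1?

1/2

Ratio test on column t — row 1: 4/2 = 2; row 2: 26/3 = 26/3; row 3: 8/2 = 4. Minimum is 2 at row 1 (w1 leaves); pivot element 2.
Divide row 1 by 2; eliminate column t from the other rows.
In the new row 1, the w1 entry is the old entry divided by the pivot: 1/2 = 1/2.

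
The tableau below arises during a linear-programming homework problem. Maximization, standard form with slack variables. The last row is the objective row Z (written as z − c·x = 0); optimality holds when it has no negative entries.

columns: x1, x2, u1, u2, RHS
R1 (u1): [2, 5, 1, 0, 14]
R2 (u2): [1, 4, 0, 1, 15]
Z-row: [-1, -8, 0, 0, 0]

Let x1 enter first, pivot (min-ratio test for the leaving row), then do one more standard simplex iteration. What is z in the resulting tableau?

112/5

Ratio test on column x1 — row 1: 14/2 = 7; row 2: 15/1 = 15. Minimum is 7 at row 1 (u1 leaves); pivot element 2.
Pivot on row 1; the Z-row RHS becomes 0 − (-1)·7 = 7.
Next entering variable (most negative Z-row entry -11/2): x2.
Ratio test on column x2 — row 1: 7/(5/2) = 14/5; row 2: 8/(3/2) = 16/3. Minimum is 14/5 at row 1 (x1 leaves); pivot element 5/2.
After the second pivot the Z-row RHS is 7 − (-11/2)·(14/5) = 112/5.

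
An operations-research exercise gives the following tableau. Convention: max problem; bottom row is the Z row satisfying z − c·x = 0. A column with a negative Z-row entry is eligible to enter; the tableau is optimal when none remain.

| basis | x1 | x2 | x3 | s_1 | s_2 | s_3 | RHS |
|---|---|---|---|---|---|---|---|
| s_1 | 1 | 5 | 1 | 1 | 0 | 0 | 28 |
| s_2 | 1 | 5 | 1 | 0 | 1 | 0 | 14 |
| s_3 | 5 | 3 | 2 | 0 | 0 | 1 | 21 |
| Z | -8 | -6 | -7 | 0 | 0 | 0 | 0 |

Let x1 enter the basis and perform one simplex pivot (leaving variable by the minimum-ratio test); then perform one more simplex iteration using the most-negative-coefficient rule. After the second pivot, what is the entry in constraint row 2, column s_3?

Ratio test on column x1 — row 1: 28/1 = 28; row 2: 14/1 = 14; row 3: 21/5 = 21/5. Minimum is 21/5 at row 3 (s_3 leaves); pivot element 5.
Divide row 3 by 5; eliminate column x1 from the other rows.
Second iteration: most negative Z-row entry is -19/5 in column x3, so x3 enters.
Ratio test on column x3 — row 1: (119/5)/(3/5) = 119/3; row 2: (49/5)/(3/5) = 49/3; row 3: (21/5)/(2/5) = 21/2. Minimum is 21/2 at row 3 (x1 leaves); pivot element 2/5.
Divide row 3 by 2/5; eliminate column x3 from the other rows.
After both pivots, the entry at constraint row 2, column s_3 is -1/2.

-1/2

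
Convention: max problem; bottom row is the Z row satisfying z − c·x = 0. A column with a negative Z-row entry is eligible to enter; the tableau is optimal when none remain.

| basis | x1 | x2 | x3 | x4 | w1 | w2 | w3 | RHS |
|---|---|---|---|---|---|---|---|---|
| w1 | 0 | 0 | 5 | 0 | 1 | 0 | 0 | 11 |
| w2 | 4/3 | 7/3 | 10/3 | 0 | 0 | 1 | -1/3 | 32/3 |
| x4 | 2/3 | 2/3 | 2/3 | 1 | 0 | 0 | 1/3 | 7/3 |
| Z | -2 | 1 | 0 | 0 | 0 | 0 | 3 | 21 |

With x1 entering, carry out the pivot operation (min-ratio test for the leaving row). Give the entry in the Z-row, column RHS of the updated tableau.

Ratio test on column x1 — row 1: entry 0 ≤ 0; row 2: (32/3)/(4/3) = 8; row 3: (7/3)/(2/3) = 7/2. Minimum is 7/2 at row 3 (x4 leaves); pivot element 2/3.
Divide row 3 by 2/3; eliminate column x1 from the other rows.
Z-row update in column RHS: 21 − (-2)·(7/2) = 28.

28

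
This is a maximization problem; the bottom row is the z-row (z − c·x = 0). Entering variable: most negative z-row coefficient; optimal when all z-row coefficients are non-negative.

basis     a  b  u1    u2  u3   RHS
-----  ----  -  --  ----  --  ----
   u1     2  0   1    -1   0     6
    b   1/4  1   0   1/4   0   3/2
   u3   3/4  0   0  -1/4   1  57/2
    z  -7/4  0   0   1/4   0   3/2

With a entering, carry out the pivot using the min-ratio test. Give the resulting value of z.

27/4

Ratio test on column a — row 1: 6/2 = 3; row 2: (3/2)/(1/4) = 6; row 3: (57/2)/(3/4) = 38. Minimum is 3 at row 1 (u1 leaves); pivot element 2.
Pivot on row 1; the z-row RHS becomes 3/2 − (-7/4)·3 = 27/4.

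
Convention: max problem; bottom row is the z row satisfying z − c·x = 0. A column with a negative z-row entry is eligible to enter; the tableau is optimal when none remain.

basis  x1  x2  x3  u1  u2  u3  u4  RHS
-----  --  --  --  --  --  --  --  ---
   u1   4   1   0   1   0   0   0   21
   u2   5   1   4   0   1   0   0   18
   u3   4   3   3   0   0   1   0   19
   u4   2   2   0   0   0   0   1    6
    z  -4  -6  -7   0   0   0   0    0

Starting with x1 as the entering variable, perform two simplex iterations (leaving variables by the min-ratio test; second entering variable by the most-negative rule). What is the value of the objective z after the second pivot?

Ratio test on column x1 — row 1: 21/4 = 21/4; row 2: 18/5 = 18/5; row 3: 19/4 = 19/4; row 4: 6/2 = 3. Minimum is 3 at row 4 (u4 leaves); pivot element 2.
Pivot on row 4; the z-row RHS becomes 0 − (-4)·3 = 12.
Next entering variable (most negative z-row entry -7): x3.
Ratio test on column x3 — row 1: entry 0 ≤ 0; row 2: 3/4 = 3/4; row 3: 7/3 = 7/3; row 4: entry 0 ≤ 0. Minimum is 3/4 at row 2 (u2 leaves); pivot element 4.
After the second pivot the z-row RHS is 12 − (-7)·(3/4) = 69/4.

69/4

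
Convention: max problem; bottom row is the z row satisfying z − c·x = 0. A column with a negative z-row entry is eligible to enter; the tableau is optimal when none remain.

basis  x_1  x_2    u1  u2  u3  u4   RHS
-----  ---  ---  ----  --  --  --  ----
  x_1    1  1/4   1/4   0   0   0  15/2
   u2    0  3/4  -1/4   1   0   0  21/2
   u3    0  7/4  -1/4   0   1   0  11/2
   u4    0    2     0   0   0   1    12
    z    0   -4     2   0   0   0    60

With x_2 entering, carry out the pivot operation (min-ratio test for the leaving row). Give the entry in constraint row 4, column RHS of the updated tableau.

40/7

Ratio test on column x_2 — row 1: (15/2)/(1/4) = 30; row 2: (21/2)/(3/4) = 14; row 3: (11/2)/(7/4) = 22/7; row 4: 12/2 = 6. Minimum is 22/7 at row 3 (u3 leaves); pivot element 7/4.
Divide row 3 by 7/4; eliminate column x_2 from the other rows.
Row 4 update in column RHS: 12 − 2·(22/7) = 40/7.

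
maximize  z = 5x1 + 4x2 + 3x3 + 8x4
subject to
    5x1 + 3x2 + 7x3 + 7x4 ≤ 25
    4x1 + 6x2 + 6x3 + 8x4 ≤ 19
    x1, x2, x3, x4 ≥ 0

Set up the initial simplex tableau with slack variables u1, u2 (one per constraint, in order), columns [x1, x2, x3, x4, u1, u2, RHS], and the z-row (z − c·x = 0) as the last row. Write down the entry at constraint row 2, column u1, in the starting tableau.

Slack u1 belongs to constraint 1; its column is the unit vector e_1, so the entry in row 2 is 0.

0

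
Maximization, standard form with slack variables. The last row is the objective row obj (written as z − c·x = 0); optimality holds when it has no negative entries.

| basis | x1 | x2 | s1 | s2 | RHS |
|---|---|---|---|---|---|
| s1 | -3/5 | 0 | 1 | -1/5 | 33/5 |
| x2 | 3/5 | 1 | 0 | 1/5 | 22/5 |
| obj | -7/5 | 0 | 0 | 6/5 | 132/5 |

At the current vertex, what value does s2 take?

0

s2 is not in the basis, so in the current basic feasible solution s2 = 0.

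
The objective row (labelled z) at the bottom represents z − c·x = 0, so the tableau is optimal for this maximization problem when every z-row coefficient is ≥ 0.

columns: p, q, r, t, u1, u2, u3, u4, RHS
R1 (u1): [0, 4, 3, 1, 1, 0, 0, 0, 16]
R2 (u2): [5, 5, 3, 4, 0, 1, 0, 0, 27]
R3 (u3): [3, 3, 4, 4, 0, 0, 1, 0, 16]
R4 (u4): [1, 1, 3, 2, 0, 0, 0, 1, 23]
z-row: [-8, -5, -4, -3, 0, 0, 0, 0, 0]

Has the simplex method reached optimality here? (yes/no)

The z-row has a negative entry -8 in column p, so it is not optimal.

no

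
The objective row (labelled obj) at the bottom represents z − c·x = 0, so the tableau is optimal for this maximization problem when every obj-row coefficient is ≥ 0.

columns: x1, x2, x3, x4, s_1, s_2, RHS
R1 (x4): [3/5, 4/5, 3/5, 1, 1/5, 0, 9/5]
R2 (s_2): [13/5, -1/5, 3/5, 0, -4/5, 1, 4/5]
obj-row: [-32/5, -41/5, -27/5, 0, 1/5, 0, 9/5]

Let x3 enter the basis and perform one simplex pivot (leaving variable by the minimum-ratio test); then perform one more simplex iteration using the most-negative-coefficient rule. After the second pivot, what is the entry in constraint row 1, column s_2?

-1

Ratio test on column x3 — row 1: (9/5)/(3/5) = 3; row 2: (4/5)/(3/5) = 4/3. Minimum is 4/3 at row 2 (s_2 leaves); pivot element 3/5.
Divide row 2 by 3/5; eliminate column x3 from the other rows.
Second iteration: most negative obj-row entry is -10 in column x2, so x2 enters.
Ratio test on column x2 — row 1: 1/1 = 1; row 2: entry -1/3 ≤ 0. Minimum is 1 at row 1 (x4 leaves); pivot element 1.
Divide row 1 by 1; eliminate column x2 from the other rows.
After both pivots, the entry at constraint row 1, column s_2 is -1.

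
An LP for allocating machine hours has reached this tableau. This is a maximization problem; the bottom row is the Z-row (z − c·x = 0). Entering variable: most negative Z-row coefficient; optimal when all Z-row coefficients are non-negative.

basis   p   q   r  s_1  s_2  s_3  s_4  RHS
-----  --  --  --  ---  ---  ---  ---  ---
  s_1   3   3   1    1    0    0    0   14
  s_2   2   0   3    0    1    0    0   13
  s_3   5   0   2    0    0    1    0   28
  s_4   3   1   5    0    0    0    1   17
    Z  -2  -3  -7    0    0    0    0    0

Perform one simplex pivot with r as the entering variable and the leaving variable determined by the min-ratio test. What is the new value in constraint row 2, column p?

1/5

Ratio test on column r — row 1: 14/1 = 14; row 2: 13/3 = 13/3; row 3: 28/2 = 14; row 4: 17/5 = 17/5. Minimum is 17/5 at row 4 (s_4 leaves); pivot element 5.
Divide row 4 by 5; eliminate column r from the other rows.
Row 2 update in column p: 2 − 3·(3/5) = 1/5.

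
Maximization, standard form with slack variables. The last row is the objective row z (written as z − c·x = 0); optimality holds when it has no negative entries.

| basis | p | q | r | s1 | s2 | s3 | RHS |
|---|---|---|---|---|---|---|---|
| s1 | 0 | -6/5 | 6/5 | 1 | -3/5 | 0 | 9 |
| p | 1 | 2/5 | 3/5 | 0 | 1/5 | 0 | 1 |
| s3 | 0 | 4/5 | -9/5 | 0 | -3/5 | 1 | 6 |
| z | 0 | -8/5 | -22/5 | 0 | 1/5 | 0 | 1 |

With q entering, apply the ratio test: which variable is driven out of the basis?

p

Column q entries and ratios — s1: -6/5 ≤ 0, skip; p: 1/(2/5) = 5/2; s3: 6/(4/5) = 15/2.
Smallest ratio is 5/2 in the row of p, so p leaves.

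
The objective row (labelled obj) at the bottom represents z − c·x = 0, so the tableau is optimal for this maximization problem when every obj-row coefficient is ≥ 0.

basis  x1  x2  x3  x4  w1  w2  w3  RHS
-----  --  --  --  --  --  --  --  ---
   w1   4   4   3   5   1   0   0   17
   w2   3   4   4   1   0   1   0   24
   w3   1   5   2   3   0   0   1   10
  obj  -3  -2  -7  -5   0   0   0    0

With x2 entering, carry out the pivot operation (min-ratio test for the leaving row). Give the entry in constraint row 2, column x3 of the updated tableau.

Ratio test on column x2 — row 1: 17/4 = 17/4; row 2: 24/4 = 6; row 3: 10/5 = 2. Minimum is 2 at row 3 (w3 leaves); pivot element 5.
Divide row 3 by 5; eliminate column x2 from the other rows.
Row 2 update in column x3: 4 − 4·(2/5) = 12/5.

12/5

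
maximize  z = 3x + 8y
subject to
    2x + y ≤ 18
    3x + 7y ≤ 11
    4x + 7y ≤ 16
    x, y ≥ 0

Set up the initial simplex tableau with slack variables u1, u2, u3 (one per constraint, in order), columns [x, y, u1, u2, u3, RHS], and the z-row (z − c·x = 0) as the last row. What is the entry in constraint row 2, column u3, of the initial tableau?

Slack u3 belongs to constraint 3; its column is the unit vector e_3, so the entry in row 2 is 0.

0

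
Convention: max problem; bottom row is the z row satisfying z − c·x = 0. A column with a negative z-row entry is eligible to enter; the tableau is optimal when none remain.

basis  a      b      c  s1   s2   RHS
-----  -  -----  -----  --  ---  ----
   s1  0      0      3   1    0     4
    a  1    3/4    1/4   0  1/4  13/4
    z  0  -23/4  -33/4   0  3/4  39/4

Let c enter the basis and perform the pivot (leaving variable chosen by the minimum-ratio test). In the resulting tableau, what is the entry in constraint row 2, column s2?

Ratio test on column c — row 1: 4/3 = 4/3; row 2: (13/4)/(1/4) = 13. Minimum is 4/3 at row 1 (s1 leaves); pivot element 3.
Divide row 1 by 3; eliminate column c from the other rows.
Row 2 update in column s2: 1/4 − (1/4)·0 = 1/4.

1/4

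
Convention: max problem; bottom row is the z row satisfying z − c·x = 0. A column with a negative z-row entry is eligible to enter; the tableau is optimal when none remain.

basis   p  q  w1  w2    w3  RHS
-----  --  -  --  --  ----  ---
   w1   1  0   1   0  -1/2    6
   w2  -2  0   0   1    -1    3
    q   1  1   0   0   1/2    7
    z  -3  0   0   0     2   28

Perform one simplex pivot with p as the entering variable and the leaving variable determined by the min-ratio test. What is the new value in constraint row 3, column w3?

Ratio test on column p — row 1: 6/1 = 6; row 2: entry -2 ≤ 0; row 3: 7/1 = 7. Minimum is 6 at row 1 (w1 leaves); pivot element 1.
Divide row 1 by 1; eliminate column p from the other rows.
Row 3 update in column w3: 1/2 − 1·(-1/2) = 1.

1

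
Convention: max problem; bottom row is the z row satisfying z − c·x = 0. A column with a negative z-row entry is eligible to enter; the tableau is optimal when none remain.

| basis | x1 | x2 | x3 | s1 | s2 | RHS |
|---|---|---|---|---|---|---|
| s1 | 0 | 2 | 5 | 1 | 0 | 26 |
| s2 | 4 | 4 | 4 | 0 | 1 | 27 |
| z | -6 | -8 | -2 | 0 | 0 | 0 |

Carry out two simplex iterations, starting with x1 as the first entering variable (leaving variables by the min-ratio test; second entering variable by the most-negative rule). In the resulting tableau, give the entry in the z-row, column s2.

Ratio test on column x1 — row 1: entry 0 ≤ 0; row 2: 27/4 = 27/4. Minimum is 27/4 at row 2 (s2 leaves); pivot element 4.
Divide row 2 by 4; eliminate column x1 from the other rows.
Second iteration: most negative z-row entry is -2 in column x2, so x2 enters.
Ratio test on column x2 — row 1: 26/2 = 13; row 2: (27/4)/1 = 27/4. Minimum is 27/4 at row 2 (x1 leaves); pivot element 1.
Divide row 2 by 1; eliminate column x2 from the other rows.
After both pivots, the entry at the z-row, column s2 is 2.

2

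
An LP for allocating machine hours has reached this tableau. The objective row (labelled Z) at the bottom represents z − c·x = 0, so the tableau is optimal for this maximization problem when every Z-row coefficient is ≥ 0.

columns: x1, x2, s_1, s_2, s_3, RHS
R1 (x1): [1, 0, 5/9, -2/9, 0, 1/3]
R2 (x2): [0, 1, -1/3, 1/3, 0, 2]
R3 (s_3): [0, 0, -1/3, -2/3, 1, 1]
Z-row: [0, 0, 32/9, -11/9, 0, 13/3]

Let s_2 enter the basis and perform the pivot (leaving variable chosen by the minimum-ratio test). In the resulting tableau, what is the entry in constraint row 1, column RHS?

5/3

Ratio test on column s_2 — row 1: entry -2/9 ≤ 0; row 2: 2/(1/3) = 6; row 3: entry -2/3 ≤ 0. Minimum is 6 at row 2 (x2 leaves); pivot element 1/3.
Divide row 2 by 1/3; eliminate column s_2 from the other rows.
Row 1 update in column RHS: 1/3 − (-2/9)·6 = 5/3.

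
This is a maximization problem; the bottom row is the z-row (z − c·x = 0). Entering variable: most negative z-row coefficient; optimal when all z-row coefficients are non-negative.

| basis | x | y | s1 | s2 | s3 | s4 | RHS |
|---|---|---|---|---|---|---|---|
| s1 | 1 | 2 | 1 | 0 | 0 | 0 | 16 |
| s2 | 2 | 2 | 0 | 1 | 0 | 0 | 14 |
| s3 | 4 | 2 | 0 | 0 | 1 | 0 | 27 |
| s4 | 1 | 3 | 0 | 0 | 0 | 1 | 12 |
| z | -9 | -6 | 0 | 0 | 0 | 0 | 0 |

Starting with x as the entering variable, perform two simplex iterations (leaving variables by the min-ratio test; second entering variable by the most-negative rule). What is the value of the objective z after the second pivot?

123/2

Ratio test on column x — row 1: 16/1 = 16; row 2: 14/2 = 7; row 3: 27/4 = 27/4; row 4: 12/1 = 12. Minimum is 27/4 at row 3 (s3 leaves); pivot element 4.
Pivot on row 3; the z-row RHS becomes 0 − (-9)·(27/4) = 243/4.
Next entering variable (most negative z-row entry -3/2): y.
Ratio test on column y — row 1: (37/4)/(3/2) = 37/6; row 2: (1/2)/1 = 1/2; row 3: (27/4)/(1/2) = 27/2; row 4: (21/4)/(5/2) = 21/10. Minimum is 1/2 at row 2 (s2 leaves); pivot element 1.
After the second pivot the z-row RHS is 243/4 − (-3/2)·(1/2) = 123/2.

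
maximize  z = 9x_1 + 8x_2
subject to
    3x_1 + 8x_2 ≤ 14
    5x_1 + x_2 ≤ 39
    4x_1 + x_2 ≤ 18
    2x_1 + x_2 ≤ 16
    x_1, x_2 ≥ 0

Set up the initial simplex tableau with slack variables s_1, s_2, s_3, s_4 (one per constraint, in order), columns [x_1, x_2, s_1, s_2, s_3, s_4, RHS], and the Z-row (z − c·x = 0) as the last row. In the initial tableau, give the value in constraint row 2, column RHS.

The RHS of constraint 2 is b_2 = 39.

39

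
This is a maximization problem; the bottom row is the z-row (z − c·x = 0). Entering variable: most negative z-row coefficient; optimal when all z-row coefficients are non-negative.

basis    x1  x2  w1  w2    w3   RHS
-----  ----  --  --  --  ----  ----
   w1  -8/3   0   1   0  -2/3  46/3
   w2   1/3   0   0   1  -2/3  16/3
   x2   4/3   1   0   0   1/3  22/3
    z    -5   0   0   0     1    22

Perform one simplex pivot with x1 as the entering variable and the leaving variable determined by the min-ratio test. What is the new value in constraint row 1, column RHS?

30

Ratio test on column x1 — row 1: entry -8/3 ≤ 0; row 2: (16/3)/(1/3) = 16; row 3: (22/3)/(4/3) = 11/2. Minimum is 11/2 at row 3 (x2 leaves); pivot element 4/3.
Divide row 3 by 4/3; eliminate column x1 from the other rows.
Row 1 update in column RHS: 46/3 − (-8/3)·(11/2) = 30.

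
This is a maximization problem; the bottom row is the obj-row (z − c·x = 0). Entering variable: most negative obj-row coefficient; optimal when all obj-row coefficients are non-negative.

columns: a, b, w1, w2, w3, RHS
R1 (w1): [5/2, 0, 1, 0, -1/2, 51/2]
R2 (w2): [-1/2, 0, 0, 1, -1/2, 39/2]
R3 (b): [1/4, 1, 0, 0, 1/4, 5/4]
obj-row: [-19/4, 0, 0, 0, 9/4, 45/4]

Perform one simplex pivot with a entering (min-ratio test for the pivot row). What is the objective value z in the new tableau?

35

Ratio test on column a — row 1: (51/2)/(5/2) = 51/5; row 2: entry -1/2 ≤ 0; row 3: (5/4)/(1/4) = 5. Minimum is 5 at row 3 (b leaves); pivot element 1/4.
Pivot on row 3; the obj-row RHS becomes 45/4 − (-19/4)·5 = 35.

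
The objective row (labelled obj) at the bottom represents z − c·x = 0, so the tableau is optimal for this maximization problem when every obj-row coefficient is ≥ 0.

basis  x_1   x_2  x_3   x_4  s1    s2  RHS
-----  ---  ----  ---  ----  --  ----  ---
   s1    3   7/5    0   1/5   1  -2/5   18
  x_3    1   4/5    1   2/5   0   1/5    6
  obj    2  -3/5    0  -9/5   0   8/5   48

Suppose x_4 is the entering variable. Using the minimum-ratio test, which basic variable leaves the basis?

x_3

Column x_4 entries and ratios — s1: 18/(1/5) = 90; x_3: 6/(2/5) = 15.
Smallest ratio is 15 in the row of x_3, so x_3 leaves.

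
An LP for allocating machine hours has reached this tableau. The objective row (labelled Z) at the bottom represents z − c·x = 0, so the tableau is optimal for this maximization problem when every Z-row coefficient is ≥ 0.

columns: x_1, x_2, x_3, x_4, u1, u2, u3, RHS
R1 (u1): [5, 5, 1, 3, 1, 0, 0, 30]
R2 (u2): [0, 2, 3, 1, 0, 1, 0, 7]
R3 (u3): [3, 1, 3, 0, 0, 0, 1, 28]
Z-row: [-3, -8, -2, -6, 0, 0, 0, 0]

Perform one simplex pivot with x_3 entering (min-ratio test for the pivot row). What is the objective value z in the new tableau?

14/3

Ratio test on column x_3 — row 1: 30/1 = 30; row 2: 7/3 = 7/3; row 3: 28/3 = 28/3. Minimum is 7/3 at row 2 (u2 leaves); pivot element 3.
Pivot on row 2; the Z-row RHS becomes 0 − (-2)·(7/3) = 14/3.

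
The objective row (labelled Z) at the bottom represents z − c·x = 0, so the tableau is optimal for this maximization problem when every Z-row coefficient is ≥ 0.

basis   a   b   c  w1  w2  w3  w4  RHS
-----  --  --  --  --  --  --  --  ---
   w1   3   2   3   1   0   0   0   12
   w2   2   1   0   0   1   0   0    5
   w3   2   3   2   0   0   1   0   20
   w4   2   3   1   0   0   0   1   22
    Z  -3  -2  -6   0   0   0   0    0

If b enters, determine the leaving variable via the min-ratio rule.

Column b entries and ratios — w1: 12/2 = 6; w2: 5/1 = 5; w3: 20/3 = 20/3; w4: 22/3 = 22/3.
Smallest ratio is 5 in the row of w2, so w2 leaves.

w2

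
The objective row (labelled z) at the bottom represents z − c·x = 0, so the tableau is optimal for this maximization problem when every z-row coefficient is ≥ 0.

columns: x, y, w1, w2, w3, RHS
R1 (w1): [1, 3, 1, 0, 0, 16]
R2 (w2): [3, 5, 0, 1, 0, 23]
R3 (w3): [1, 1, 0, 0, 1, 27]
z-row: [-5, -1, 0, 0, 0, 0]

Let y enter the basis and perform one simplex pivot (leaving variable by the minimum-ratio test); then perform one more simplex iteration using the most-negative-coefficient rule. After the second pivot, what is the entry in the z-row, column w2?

Ratio test on column y — row 1: 16/3 = 16/3; row 2: 23/5 = 23/5; row 3: 27/1 = 27. Minimum is 23/5 at row 2 (w2 leaves); pivot element 5.
Divide row 2 by 5; eliminate column y from the other rows.
Second iteration: most negative z-row entry is -22/5 in column x, so x enters.
Ratio test on column x — row 1: entry -4/5 ≤ 0; row 2: (23/5)/(3/5) = 23/3; row 3: (112/5)/(2/5) = 56. Minimum is 23/3 at row 2 (y leaves); pivot element 3/5.
Divide row 2 by 3/5; eliminate column x from the other rows.
After both pivots, the entry at the z-row, column w2 is 5/3.

5/3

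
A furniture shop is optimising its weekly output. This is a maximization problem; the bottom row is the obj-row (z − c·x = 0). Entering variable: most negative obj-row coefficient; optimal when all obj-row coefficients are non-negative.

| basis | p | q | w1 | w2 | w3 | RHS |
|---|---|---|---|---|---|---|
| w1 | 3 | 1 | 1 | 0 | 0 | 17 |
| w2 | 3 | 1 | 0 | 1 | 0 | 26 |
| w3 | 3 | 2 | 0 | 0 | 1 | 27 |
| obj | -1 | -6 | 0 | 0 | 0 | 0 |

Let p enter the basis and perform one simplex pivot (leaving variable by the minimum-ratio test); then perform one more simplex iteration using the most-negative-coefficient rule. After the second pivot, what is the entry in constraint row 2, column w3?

0

Ratio test on column p — row 1: 17/3 = 17/3; row 2: 26/3 = 26/3; row 3: 27/3 = 9. Minimum is 17/3 at row 1 (w1 leaves); pivot element 3.
Divide row 1 by 3; eliminate column p from the other rows.
Second iteration: most negative obj-row entry is -17/3 in column q, so q enters.
Ratio test on column q — row 1: (17/3)/(1/3) = 17; row 2: entry 0 ≤ 0; row 3: 10/1 = 10. Minimum is 10 at row 3 (w3 leaves); pivot element 1.
Divide row 3 by 1; eliminate column q from the other rows.
After both pivots, the entry at constraint row 2, column w3 is 0.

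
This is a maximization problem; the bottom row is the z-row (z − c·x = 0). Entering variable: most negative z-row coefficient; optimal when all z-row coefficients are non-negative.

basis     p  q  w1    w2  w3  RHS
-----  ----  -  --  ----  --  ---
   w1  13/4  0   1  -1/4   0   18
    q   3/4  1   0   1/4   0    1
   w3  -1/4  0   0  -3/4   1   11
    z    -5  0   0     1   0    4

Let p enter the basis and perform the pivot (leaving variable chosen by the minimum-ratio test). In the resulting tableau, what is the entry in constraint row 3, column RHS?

34/3

Ratio test on column p — row 1: 18/(13/4) = 72/13; row 2: 1/(3/4) = 4/3; row 3: entry -1/4 ≤ 0. Minimum is 4/3 at row 2 (q leaves); pivot element 3/4.
Divide row 2 by 3/4; eliminate column p from the other rows.
Row 3 update in column RHS: 11 − (-1/4)·(4/3) = 34/3.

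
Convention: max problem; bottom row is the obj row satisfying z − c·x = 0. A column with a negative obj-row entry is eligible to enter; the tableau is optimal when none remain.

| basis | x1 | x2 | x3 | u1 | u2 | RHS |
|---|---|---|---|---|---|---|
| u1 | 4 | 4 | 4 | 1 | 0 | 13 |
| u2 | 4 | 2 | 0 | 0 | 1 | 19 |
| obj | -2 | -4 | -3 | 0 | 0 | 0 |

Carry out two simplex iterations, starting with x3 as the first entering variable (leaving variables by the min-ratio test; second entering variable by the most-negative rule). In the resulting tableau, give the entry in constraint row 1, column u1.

Ratio test on column x3 — row 1: 13/4 = 13/4; row 2: entry 0 ≤ 0. Minimum is 13/4 at row 1 (u1 leaves); pivot element 4.
Divide row 1 by 4; eliminate column x3 from the other rows.
Second iteration: most negative obj-row entry is -1 in column x2, so x2 enters.
Ratio test on column x2 — row 1: (13/4)/1 = 13/4; row 2: 19/2 = 19/2. Minimum is 13/4 at row 1 (x3 leaves); pivot element 1.
Divide row 1 by 1; eliminate column x2 from the other rows.
After both pivots, the entry at constraint row 1, column u1 is 1/4.

1/4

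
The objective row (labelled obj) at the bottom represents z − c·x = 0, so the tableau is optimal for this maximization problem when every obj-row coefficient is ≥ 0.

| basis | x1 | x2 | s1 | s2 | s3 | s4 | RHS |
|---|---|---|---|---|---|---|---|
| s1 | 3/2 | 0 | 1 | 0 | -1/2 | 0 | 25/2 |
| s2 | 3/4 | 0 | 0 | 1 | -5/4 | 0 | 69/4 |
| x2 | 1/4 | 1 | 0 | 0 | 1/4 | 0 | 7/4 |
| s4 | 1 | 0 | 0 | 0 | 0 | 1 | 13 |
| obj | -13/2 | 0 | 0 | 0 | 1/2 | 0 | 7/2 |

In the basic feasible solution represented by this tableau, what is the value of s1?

s1 is basic (row 1); its value is the RHS of that row, 25/2.

25/2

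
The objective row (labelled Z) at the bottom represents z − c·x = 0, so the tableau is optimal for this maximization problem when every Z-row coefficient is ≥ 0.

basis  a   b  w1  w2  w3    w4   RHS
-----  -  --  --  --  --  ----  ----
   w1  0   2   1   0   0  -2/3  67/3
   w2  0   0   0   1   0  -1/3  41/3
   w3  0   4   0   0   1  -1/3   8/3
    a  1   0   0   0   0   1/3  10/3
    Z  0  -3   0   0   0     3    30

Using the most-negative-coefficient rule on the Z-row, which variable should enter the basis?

b

Negative Z-row entries: b: -3.
The most negative is -3 in column b, so b enters.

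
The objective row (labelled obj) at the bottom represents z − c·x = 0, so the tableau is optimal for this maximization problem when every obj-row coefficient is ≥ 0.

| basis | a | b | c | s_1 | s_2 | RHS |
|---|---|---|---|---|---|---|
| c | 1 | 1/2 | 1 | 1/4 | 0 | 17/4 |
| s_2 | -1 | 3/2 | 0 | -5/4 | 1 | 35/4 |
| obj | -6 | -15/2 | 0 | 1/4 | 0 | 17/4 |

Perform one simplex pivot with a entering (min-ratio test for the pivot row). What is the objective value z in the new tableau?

Ratio test on column a — row 1: (17/4)/1 = 17/4; row 2: entry -1 ≤ 0. Minimum is 17/4 at row 1 (c leaves); pivot element 1.
Pivot on row 1; the obj-row RHS becomes 17/4 − (-6)·(17/4) = 119/4.

119/4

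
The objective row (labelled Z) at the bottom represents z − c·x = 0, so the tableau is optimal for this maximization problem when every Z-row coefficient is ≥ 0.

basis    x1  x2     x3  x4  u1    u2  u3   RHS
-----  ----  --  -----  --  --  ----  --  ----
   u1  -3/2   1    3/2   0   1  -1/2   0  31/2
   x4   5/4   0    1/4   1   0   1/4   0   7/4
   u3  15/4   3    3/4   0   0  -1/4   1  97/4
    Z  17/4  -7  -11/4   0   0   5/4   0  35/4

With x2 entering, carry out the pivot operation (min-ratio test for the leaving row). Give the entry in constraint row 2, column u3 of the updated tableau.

Ratio test on column x2 — row 1: (31/2)/1 = 31/2; row 2: entry 0 ≤ 0; row 3: (97/4)/3 = 97/12. Minimum is 97/12 at row 3 (u3 leaves); pivot element 3.
Divide row 3 by 3; eliminate column x2 from the other rows.
Row 2 update in column u3: 0 − 0·(1/3) = 0.

0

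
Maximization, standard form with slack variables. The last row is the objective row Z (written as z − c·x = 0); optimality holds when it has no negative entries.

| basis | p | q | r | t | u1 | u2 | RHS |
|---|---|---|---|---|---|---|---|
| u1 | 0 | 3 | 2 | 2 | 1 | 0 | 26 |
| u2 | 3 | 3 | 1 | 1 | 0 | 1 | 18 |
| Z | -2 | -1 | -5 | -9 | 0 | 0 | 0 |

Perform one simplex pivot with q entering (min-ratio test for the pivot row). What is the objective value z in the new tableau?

6

Ratio test on column q — row 1: 26/3 = 26/3; row 2: 18/3 = 6. Minimum is 6 at row 2 (u2 leaves); pivot element 3.
Pivot on row 2; the Z-row RHS becomes 0 − (-1)·6 = 6.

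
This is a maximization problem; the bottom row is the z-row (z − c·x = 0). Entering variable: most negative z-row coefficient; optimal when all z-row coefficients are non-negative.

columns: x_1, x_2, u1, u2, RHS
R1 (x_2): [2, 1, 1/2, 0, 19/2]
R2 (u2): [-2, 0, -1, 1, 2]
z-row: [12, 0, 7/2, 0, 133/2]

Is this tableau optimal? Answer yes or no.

Every z-row coefficient is ≥ 0, so the tableau is optimal.

yes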